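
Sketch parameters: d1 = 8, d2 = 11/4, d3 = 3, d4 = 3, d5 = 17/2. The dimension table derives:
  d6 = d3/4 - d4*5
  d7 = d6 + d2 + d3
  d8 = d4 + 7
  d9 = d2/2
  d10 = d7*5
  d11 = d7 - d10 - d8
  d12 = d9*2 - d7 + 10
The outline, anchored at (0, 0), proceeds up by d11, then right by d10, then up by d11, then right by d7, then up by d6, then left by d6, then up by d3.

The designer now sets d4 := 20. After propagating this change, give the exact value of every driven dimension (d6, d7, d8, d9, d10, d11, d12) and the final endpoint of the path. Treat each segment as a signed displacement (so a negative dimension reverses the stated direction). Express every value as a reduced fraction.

d6 = -397/4
d7 = -187/2
d8 = 27
d9 = 11/8
d10 = -935/2
d11 = 347
d12 = 425/4
endpoint = (-1847/4, 2391/4)

Apply edit: d4 := 20
  d6 = d3/4 - d4*5 = -397/4
  d7 = d6 + d2 + d3 = -187/2
  d8 = d4 + 7 = 27
  d9 = d2/2 = 11/8
  d10 = d7*5 = -935/2
  d11 = d7 - d10 - d8 = 347
  d12 = d9*2 - d7 + 10 = 425/4
Walk from origin (0, 0):
  seg 1: up by d11 = 347 → (0, 347)
  seg 2: right by d10 = -935/2 → (-935/2, 347)
  seg 3: up by d11 = 347 → (-935/2, 694)
  seg 4: right by d7 = -187/2 → (-561, 694)
  seg 5: up by d6 = -397/4 → (-561, 2379/4)
  seg 6: left by d6 = -397/4 → (-1847/4, 2379/4)
  seg 7: up by d3 = 3 → (-1847/4, 2391/4)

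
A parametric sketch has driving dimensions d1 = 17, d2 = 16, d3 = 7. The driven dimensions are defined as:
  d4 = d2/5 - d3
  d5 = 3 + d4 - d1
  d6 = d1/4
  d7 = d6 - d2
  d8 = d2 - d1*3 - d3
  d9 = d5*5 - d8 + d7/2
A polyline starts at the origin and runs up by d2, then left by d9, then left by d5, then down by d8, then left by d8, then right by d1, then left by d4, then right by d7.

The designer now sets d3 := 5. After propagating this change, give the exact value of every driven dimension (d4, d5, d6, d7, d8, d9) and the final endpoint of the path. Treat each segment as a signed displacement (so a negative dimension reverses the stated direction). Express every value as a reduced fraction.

d4 = -9/5
d5 = -79/5
d6 = 17/4
d7 = -47/4
d8 = -40
d9 = -359/8
endpoint = (4309/40, 56)

Apply edit: d3 := 5
  d4 = d2/5 - d3 = -9/5
  d5 = 3 + d4 - d1 = -79/5
  d6 = d1/4 = 17/4
  d7 = d6 - d2 = -47/4
  d8 = d2 - d1*3 - d3 = -40
  d9 = d5*5 - d8 + d7/2 = -359/8
Walk from origin (0, 0):
  seg 1: up by d2 = 16 → (0, 16)
  seg 2: left by d9 = -359/8 → (359/8, 16)
  seg 3: left by d5 = -79/5 → (2427/40, 16)
  seg 4: down by d8 = -40 → (2427/40, 56)
  seg 5: left by d8 = -40 → (4027/40, 56)
  seg 6: right by d1 = 17 → (4707/40, 56)
  seg 7: left by d4 = -9/5 → (4779/40, 56)
  seg 8: right by d7 = -47/4 → (4309/40, 56)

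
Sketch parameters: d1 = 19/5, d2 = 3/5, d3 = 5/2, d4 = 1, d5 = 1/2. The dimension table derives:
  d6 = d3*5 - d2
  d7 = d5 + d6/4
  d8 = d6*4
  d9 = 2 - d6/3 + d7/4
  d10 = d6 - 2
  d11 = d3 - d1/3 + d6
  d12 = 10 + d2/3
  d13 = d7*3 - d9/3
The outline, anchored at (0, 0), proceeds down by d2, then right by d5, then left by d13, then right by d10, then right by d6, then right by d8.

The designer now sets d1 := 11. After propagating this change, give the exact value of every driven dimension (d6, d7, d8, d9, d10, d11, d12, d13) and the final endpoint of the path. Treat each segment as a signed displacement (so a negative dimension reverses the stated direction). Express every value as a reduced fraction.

Apply edit: d1 := 11
  d6 = d3*5 - d2 = 119/10
  d7 = d5 + d6/4 = 139/40
  d8 = d6*4 = 238/5
  d9 = 2 - d6/3 + d7/4 = -527/480
  d10 = d6 - 2 = 99/10
  d11 = d3 - d1/3 + d6 = 161/15
  d12 = 10 + d2/3 = 51/5
  d13 = d7*3 - d9/3 = 15539/1440
Walk from origin (0, 0):
  seg 1: down by d2 = 3/5 → (0, -3/5)
  seg 2: right by d5 = 1/2 → (1/2, -3/5)
  seg 3: left by d13 = 15539/1440 → (-14819/1440, -3/5)
  seg 4: right by d10 = 99/10 → (-563/1440, -3/5)
  seg 5: right by d6 = 119/10 → (16573/1440, -3/5)
  seg 6: right by d8 = 238/5 → (85117/1440, -3/5)

d6 = 119/10
d7 = 139/40
d8 = 238/5
d9 = -527/480
d10 = 99/10
d11 = 161/15
d12 = 51/5
d13 = 15539/1440
endpoint = (85117/1440, -3/5)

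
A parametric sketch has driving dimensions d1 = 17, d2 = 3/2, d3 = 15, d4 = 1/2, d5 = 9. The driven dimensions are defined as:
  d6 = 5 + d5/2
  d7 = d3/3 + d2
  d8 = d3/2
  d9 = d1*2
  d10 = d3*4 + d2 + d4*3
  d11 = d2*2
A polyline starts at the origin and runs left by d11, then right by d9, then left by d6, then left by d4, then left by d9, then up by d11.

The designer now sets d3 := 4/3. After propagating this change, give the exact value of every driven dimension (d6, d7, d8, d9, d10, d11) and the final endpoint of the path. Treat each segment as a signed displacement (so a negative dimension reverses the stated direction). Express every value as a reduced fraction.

d6 = 19/2
d7 = 35/18
d8 = 2/3
d9 = 34
d10 = 25/3
d11 = 3
endpoint = (-13, 3)

Apply edit: d3 := 4/3
  d6 = 5 + d5/2 = 19/2
  d7 = d3/3 + d2 = 35/18
  d8 = d3/2 = 2/3
  d9 = d1*2 = 34
  d10 = d3*4 + d2 + d4*3 = 25/3
  d11 = d2*2 = 3
Walk from origin (0, 0):
  seg 1: left by d11 = 3 → (-3, 0)
  seg 2: right by d9 = 34 → (31, 0)
  seg 3: left by d6 = 19/2 → (43/2, 0)
  seg 4: left by d4 = 1/2 → (21, 0)
  seg 5: left by d9 = 34 → (-13, 0)
  seg 6: up by d11 = 3 → (-13, 3)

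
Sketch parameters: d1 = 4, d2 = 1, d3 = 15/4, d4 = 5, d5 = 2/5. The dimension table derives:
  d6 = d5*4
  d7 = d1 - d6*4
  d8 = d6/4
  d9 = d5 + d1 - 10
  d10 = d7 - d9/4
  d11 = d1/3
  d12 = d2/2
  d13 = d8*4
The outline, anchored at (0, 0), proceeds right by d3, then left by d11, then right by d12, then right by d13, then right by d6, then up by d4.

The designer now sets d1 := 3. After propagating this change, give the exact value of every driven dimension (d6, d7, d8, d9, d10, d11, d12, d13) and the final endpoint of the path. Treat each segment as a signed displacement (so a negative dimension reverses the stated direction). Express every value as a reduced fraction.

Apply edit: d1 := 3
  d6 = d5*4 = 8/5
  d7 = d1 - d6*4 = -17/5
  d8 = d6/4 = 2/5
  d9 = d5 + d1 - 10 = -33/5
  d10 = d7 - d9/4 = -7/4
  d11 = d1/3 = 1
  d12 = d2/2 = 1/2
  d13 = d8*4 = 8/5
Walk from origin (0, 0):
  seg 1: right by d3 = 15/4 → (15/4, 0)
  seg 2: left by d11 = 1 → (11/4, 0)
  seg 3: right by d12 = 1/2 → (13/4, 0)
  seg 4: right by d13 = 8/5 → (97/20, 0)
  seg 5: right by d6 = 8/5 → (129/20, 0)
  seg 6: up by d4 = 5 → (129/20, 5)

d6 = 8/5
d7 = -17/5
d8 = 2/5
d9 = -33/5
d10 = -7/4
d11 = 1
d12 = 1/2
d13 = 8/5
endpoint = (129/20, 5)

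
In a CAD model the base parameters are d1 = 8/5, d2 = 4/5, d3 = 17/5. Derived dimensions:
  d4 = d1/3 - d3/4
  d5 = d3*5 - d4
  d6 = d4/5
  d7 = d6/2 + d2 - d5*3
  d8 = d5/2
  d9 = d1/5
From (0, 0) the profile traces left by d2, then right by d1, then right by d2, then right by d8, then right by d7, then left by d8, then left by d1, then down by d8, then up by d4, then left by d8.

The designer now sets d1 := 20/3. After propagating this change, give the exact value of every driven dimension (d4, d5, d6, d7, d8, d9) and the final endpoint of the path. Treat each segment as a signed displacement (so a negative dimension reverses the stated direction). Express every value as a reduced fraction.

Apply edit: d1 := 20/3
  d4 = d1/3 - d3/4 = 247/180
  d5 = d3*5 - d4 = 2813/180
  d6 = d4/5 = 247/900
  d7 = d6/2 + d2 - d5*3 = -82703/1800
  d8 = d5/2 = 2813/360
  d9 = d1/5 = 4/3
Walk from origin (0, 0):
  seg 1: left by d2 = 4/5 → (-4/5, 0)
  seg 2: right by d1 = 20/3 → (88/15, 0)
  seg 3: right by d2 = 4/5 → (20/3, 0)
  seg 4: right by d8 = 2813/360 → (5213/360, 0)
  seg 5: right by d7 = -82703/1800 → (-28319/900, 0)
  seg 6: left by d8 = 2813/360 → (-70703/1800, 0)
  seg 7: left by d1 = 20/3 → (-82703/1800, 0)
  seg 8: down by d8 = 2813/360 → (-82703/1800, -2813/360)
  seg 9: up by d4 = 247/180 → (-82703/1800, -773/120)
  seg 10: left by d8 = 2813/360 → (-1344/25, -773/120)

d4 = 247/180
d5 = 2813/180
d6 = 247/900
d7 = -82703/1800
d8 = 2813/360
d9 = 4/3
endpoint = (-1344/25, -773/120)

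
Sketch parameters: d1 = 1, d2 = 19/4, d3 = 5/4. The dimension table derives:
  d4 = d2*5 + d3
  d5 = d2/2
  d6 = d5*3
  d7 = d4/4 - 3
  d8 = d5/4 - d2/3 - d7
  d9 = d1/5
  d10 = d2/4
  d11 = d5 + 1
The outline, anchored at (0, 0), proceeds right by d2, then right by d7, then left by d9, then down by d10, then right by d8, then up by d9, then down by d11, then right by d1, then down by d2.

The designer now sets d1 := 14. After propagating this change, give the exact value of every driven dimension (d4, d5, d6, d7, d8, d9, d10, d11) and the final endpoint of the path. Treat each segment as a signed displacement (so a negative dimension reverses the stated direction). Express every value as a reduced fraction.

d4 = 25
d5 = 19/8
d6 = 57/8
d7 = 13/4
d8 = -407/96
d9 = 14/5
d10 = 19/16
d11 = 27/8
endpoint = (7181/480, -521/80)

Apply edit: d1 := 14
  d4 = d2*5 + d3 = 25
  d5 = d2/2 = 19/8
  d6 = d5*3 = 57/8
  d7 = d4/4 - 3 = 13/4
  d8 = d5/4 - d2/3 - d7 = -407/96
  d9 = d1/5 = 14/5
  d10 = d2/4 = 19/16
  d11 = d5 + 1 = 27/8
Walk from origin (0, 0):
  seg 1: right by d2 = 19/4 → (19/4, 0)
  seg 2: right by d7 = 13/4 → (8, 0)
  seg 3: left by d9 = 14/5 → (26/5, 0)
  seg 4: down by d10 = 19/16 → (26/5, -19/16)
  seg 5: right by d8 = -407/96 → (461/480, -19/16)
  seg 6: up by d9 = 14/5 → (461/480, 129/80)
  seg 7: down by d11 = 27/8 → (461/480, -141/80)
  seg 8: right by d1 = 14 → (7181/480, -141/80)
  seg 9: down by d2 = 19/4 → (7181/480, -521/80)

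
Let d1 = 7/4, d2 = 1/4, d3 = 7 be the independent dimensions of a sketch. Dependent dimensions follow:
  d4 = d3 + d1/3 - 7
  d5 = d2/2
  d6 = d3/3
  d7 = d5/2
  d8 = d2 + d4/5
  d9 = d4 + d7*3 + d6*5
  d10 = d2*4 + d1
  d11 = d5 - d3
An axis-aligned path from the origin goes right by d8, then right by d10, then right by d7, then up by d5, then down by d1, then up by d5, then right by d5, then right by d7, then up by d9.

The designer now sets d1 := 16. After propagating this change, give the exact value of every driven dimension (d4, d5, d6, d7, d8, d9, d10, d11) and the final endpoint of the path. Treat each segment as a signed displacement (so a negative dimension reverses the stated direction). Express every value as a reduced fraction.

d4 = 16/3
d5 = 1/8
d6 = 7/3
d7 = 1/16
d8 = 79/60
d9 = 275/16
d10 = 17
d11 = -55/8
endpoint = (557/30, 23/16)

Apply edit: d1 := 16
  d4 = d3 + d1/3 - 7 = 16/3
  d5 = d2/2 = 1/8
  d6 = d3/3 = 7/3
  d7 = d5/2 = 1/16
  d8 = d2 + d4/5 = 79/60
  d9 = d4 + d7*3 + d6*5 = 275/16
  d10 = d2*4 + d1 = 17
  d11 = d5 - d3 = -55/8
Walk from origin (0, 0):
  seg 1: right by d8 = 79/60 → (79/60, 0)
  seg 2: right by d10 = 17 → (1099/60, 0)
  seg 3: right by d7 = 1/16 → (4411/240, 0)
  seg 4: up by d5 = 1/8 → (4411/240, 1/8)
  seg 5: down by d1 = 16 → (4411/240, -127/8)
  seg 6: up by d5 = 1/8 → (4411/240, -63/4)
  seg 7: right by d5 = 1/8 → (4441/240, -63/4)
  seg 8: right by d7 = 1/16 → (557/30, -63/4)
  seg 9: up by d9 = 275/16 → (557/30, 23/16)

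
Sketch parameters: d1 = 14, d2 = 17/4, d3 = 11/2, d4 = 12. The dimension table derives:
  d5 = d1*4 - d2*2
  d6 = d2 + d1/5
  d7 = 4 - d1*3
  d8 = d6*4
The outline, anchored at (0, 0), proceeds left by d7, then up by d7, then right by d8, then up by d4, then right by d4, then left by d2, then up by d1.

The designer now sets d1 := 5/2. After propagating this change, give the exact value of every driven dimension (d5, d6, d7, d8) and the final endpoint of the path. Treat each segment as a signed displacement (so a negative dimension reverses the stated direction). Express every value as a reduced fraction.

d5 = 3/2
d6 = 19/4
d7 = -7/2
d8 = 19
endpoint = (121/4, 11)

Apply edit: d1 := 5/2
  d5 = d1*4 - d2*2 = 3/2
  d6 = d2 + d1/5 = 19/4
  d7 = 4 - d1*3 = -7/2
  d8 = d6*4 = 19
Walk from origin (0, 0):
  seg 1: left by d7 = -7/2 → (7/2, 0)
  seg 2: up by d7 = -7/2 → (7/2, -7/2)
  seg 3: right by d8 = 19 → (45/2, -7/2)
  seg 4: up by d4 = 12 → (45/2, 17/2)
  seg 5: right by d4 = 12 → (69/2, 17/2)
  seg 6: left by d2 = 17/4 → (121/4, 17/2)
  seg 7: up by d1 = 5/2 → (121/4, 11)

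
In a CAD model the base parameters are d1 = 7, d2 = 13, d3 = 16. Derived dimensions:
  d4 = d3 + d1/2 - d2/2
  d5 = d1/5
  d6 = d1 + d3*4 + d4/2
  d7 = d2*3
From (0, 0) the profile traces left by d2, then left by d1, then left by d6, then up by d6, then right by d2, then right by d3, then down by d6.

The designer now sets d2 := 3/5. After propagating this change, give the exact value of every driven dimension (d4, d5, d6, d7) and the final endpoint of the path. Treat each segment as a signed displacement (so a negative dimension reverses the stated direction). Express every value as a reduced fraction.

d4 = 96/5
d5 = 7/5
d6 = 403/5
d7 = 9/5
endpoint = (-358/5, 0)

Apply edit: d2 := 3/5
  d4 = d3 + d1/2 - d2/2 = 96/5
  d5 = d1/5 = 7/5
  d6 = d1 + d3*4 + d4/2 = 403/5
  d7 = d2*3 = 9/5
Walk from origin (0, 0):
  seg 1: left by d2 = 3/5 → (-3/5, 0)
  seg 2: left by d1 = 7 → (-38/5, 0)
  seg 3: left by d6 = 403/5 → (-441/5, 0)
  seg 4: up by d6 = 403/5 → (-441/5, 403/5)
  seg 5: right by d2 = 3/5 → (-438/5, 403/5)
  seg 6: right by d3 = 16 → (-358/5, 403/5)
  seg 7: down by d6 = 403/5 → (-358/5, 0)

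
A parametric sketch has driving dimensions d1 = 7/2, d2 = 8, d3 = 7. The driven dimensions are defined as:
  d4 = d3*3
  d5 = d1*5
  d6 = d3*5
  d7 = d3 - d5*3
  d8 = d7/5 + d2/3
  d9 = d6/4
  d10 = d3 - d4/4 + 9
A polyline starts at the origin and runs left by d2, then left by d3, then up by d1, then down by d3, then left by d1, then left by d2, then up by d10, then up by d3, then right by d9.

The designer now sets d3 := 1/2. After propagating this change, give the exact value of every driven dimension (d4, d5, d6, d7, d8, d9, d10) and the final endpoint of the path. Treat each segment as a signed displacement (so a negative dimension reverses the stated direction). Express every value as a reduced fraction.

d4 = 3/2
d5 = 35/2
d6 = 5/2
d7 = -52
d8 = -116/15
d9 = 5/8
d10 = 73/8
endpoint = (-155/8, 101/8)

Apply edit: d3 := 1/2
  d4 = d3*3 = 3/2
  d5 = d1*5 = 35/2
  d6 = d3*5 = 5/2
  d7 = d3 - d5*3 = -52
  d8 = d7/5 + d2/3 = -116/15
  d9 = d6/4 = 5/8
  d10 = d3 - d4/4 + 9 = 73/8
Walk from origin (0, 0):
  seg 1: left by d2 = 8 → (-8, 0)
  seg 2: left by d3 = 1/2 → (-17/2, 0)
  seg 3: up by d1 = 7/2 → (-17/2, 7/2)
  seg 4: down by d3 = 1/2 → (-17/2, 3)
  seg 5: left by d1 = 7/2 → (-12, 3)
  seg 6: left by d2 = 8 → (-20, 3)
  seg 7: up by d10 = 73/8 → (-20, 97/8)
  seg 8: up by d3 = 1/2 → (-20, 101/8)
  seg 9: right by d9 = 5/8 → (-155/8, 101/8)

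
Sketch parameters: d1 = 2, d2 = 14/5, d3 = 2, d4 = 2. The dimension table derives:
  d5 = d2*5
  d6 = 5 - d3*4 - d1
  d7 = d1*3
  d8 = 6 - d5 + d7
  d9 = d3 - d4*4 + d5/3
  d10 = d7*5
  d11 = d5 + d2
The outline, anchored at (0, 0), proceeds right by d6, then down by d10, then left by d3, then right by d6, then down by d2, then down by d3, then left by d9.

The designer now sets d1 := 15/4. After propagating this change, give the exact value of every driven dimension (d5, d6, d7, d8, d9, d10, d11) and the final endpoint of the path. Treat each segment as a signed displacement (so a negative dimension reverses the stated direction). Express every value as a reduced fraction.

d5 = 14
d6 = -27/4
d7 = 45/4
d8 = 13/4
d9 = -4/3
d10 = 225/4
d11 = 84/5
endpoint = (-85/6, -1221/20)

Apply edit: d1 := 15/4
  d5 = d2*5 = 14
  d6 = 5 - d3*4 - d1 = -27/4
  d7 = d1*3 = 45/4
  d8 = 6 - d5 + d7 = 13/4
  d9 = d3 - d4*4 + d5/3 = -4/3
  d10 = d7*5 = 225/4
  d11 = d5 + d2 = 84/5
Walk from origin (0, 0):
  seg 1: right by d6 = -27/4 → (-27/4, 0)
  seg 2: down by d10 = 225/4 → (-27/4, -225/4)
  seg 3: left by d3 = 2 → (-35/4, -225/4)
  seg 4: right by d6 = -27/4 → (-31/2, -225/4)
  seg 5: down by d2 = 14/5 → (-31/2, -1181/20)
  seg 6: down by d3 = 2 → (-31/2, -1221/20)
  seg 7: left by d9 = -4/3 → (-85/6, -1221/20)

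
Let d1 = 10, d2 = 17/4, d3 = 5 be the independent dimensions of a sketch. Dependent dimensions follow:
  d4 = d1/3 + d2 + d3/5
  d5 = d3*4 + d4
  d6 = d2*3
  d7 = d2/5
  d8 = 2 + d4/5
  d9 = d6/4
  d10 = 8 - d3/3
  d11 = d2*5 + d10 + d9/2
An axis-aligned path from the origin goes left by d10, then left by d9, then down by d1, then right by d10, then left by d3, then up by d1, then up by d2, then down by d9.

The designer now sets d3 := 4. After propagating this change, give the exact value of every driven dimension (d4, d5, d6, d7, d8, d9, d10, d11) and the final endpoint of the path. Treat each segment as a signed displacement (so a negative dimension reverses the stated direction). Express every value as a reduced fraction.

d4 = 503/60
d5 = 1463/60
d6 = 51/4
d7 = 17/20
d8 = 1103/300
d9 = 51/16
d10 = 20/3
d11 = 2833/96
endpoint = (-115/16, 17/16)

Apply edit: d3 := 4
  d4 = d1/3 + d2 + d3/5 = 503/60
  d5 = d3*4 + d4 = 1463/60
  d6 = d2*3 = 51/4
  d7 = d2/5 = 17/20
  d8 = 2 + d4/5 = 1103/300
  d9 = d6/4 = 51/16
  d10 = 8 - d3/3 = 20/3
  d11 = d2*5 + d10 + d9/2 = 2833/96
Walk from origin (0, 0):
  seg 1: left by d10 = 20/3 → (-20/3, 0)
  seg 2: left by d9 = 51/16 → (-473/48, 0)
  seg 3: down by d1 = 10 → (-473/48, -10)
  seg 4: right by d10 = 20/3 → (-51/16, -10)
  seg 5: left by d3 = 4 → (-115/16, -10)
  seg 6: up by d1 = 10 → (-115/16, 0)
  seg 7: up by d2 = 17/4 → (-115/16, 17/4)
  seg 8: down by d9 = 51/16 → (-115/16, 17/16)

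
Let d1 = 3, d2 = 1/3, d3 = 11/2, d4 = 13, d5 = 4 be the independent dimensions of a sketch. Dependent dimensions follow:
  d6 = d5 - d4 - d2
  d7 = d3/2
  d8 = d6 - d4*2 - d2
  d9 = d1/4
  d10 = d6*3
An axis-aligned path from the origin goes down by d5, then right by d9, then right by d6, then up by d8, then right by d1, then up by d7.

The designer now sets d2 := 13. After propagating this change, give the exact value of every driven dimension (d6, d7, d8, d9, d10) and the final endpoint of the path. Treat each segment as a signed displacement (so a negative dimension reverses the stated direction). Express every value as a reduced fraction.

d6 = -22
d7 = 11/4
d8 = -61
d9 = 3/4
d10 = -66
endpoint = (-73/4, -249/4)

Apply edit: d2 := 13
  d6 = d5 - d4 - d2 = -22
  d7 = d3/2 = 11/4
  d8 = d6 - d4*2 - d2 = -61
  d9 = d1/4 = 3/4
  d10 = d6*3 = -66
Walk from origin (0, 0):
  seg 1: down by d5 = 4 → (0, -4)
  seg 2: right by d9 = 3/4 → (3/4, -4)
  seg 3: right by d6 = -22 → (-85/4, -4)
  seg 4: up by d8 = -61 → (-85/4, -65)
  seg 5: right by d1 = 3 → (-73/4, -65)
  seg 6: up by d7 = 11/4 → (-73/4, -249/4)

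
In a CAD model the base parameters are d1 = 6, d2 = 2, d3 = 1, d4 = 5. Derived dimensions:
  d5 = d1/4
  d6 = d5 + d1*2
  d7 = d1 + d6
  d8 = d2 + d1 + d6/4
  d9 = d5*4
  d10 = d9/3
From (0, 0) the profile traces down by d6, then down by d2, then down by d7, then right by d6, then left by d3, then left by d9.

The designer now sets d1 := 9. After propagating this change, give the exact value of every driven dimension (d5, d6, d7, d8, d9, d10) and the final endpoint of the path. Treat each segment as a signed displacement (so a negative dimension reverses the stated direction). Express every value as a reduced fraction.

d5 = 9/4
d6 = 81/4
d7 = 117/4
d8 = 257/16
d9 = 9
d10 = 3
endpoint = (41/4, -103/2)

Apply edit: d1 := 9
  d5 = d1/4 = 9/4
  d6 = d5 + d1*2 = 81/4
  d7 = d1 + d6 = 117/4
  d8 = d2 + d1 + d6/4 = 257/16
  d9 = d5*4 = 9
  d10 = d9/3 = 3
Walk from origin (0, 0):
  seg 1: down by d6 = 81/4 → (0, -81/4)
  seg 2: down by d2 = 2 → (0, -89/4)
  seg 3: down by d7 = 117/4 → (0, -103/2)
  seg 4: right by d6 = 81/4 → (81/4, -103/2)
  seg 5: left by d3 = 1 → (77/4, -103/2)
  seg 6: left by d9 = 9 → (41/4, -103/2)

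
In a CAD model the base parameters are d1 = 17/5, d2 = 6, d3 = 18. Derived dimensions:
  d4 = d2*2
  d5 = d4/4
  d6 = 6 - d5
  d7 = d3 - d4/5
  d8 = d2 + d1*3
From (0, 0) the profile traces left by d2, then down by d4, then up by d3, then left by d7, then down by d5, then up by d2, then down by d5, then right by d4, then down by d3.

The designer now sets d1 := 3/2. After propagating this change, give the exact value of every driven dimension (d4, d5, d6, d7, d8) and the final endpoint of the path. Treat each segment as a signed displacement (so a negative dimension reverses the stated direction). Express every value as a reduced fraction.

Apply edit: d1 := 3/2
  d4 = d2*2 = 12
  d5 = d4/4 = 3
  d6 = 6 - d5 = 3
  d7 = d3 - d4/5 = 78/5
  d8 = d2 + d1*3 = 21/2
Walk from origin (0, 0):
  seg 1: left by d2 = 6 → (-6, 0)
  seg 2: down by d4 = 12 → (-6, -12)
  seg 3: up by d3 = 18 → (-6, 6)
  seg 4: left by d7 = 78/5 → (-108/5, 6)
  seg 5: down by d5 = 3 → (-108/5, 3)
  seg 6: up by d2 = 6 → (-108/5, 9)
  seg 7: down by d5 = 3 → (-108/5, 6)
  seg 8: right by d4 = 12 → (-48/5, 6)
  seg 9: down by d3 = 18 → (-48/5, -12)

d4 = 12
d5 = 3
d6 = 3
d7 = 78/5
d8 = 21/2
endpoint = (-48/5, -12)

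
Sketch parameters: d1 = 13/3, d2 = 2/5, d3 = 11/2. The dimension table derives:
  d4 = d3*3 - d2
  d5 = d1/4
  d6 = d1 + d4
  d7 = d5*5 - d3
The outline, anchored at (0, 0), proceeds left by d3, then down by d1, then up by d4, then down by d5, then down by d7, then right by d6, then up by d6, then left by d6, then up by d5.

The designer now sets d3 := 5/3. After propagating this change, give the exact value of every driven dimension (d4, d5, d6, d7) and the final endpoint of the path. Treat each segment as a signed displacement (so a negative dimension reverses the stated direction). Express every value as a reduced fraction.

d4 = 23/5
d5 = 13/12
d6 = 134/15
d7 = 15/4
endpoint = (-5/3, 109/20)

Apply edit: d3 := 5/3
  d4 = d3*3 - d2 = 23/5
  d5 = d1/4 = 13/12
  d6 = d1 + d4 = 134/15
  d7 = d5*5 - d3 = 15/4
Walk from origin (0, 0):
  seg 1: left by d3 = 5/3 → (-5/3, 0)
  seg 2: down by d1 = 13/3 → (-5/3, -13/3)
  seg 3: up by d4 = 23/5 → (-5/3, 4/15)
  seg 4: down by d5 = 13/12 → (-5/3, -49/60)
  seg 5: down by d7 = 15/4 → (-5/3, -137/30)
  seg 6: right by d6 = 134/15 → (109/15, -137/30)
  seg 7: up by d6 = 134/15 → (109/15, 131/30)
  seg 8: left by d6 = 134/15 → (-5/3, 131/30)
  seg 9: up by d5 = 13/12 → (-5/3, 109/20)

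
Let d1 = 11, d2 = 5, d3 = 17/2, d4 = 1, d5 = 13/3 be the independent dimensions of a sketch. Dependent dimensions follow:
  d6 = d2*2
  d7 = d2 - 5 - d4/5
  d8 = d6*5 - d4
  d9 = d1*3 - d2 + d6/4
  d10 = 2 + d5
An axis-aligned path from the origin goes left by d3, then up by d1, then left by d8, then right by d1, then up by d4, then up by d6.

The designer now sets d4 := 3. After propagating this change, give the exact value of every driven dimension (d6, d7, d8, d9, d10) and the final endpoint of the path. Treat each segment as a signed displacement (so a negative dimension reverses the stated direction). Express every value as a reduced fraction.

d6 = 10
d7 = -3/5
d8 = 47
d9 = 61/2
d10 = 19/3
endpoint = (-89/2, 24)

Apply edit: d4 := 3
  d6 = d2*2 = 10
  d7 = d2 - 5 - d4/5 = -3/5
  d8 = d6*5 - d4 = 47
  d9 = d1*3 - d2 + d6/4 = 61/2
  d10 = 2 + d5 = 19/3
Walk from origin (0, 0):
  seg 1: left by d3 = 17/2 → (-17/2, 0)
  seg 2: up by d1 = 11 → (-17/2, 11)
  seg 3: left by d8 = 47 → (-111/2, 11)
  seg 4: right by d1 = 11 → (-89/2, 11)
  seg 5: up by d4 = 3 → (-89/2, 14)
  seg 6: up by d6 = 10 → (-89/2, 24)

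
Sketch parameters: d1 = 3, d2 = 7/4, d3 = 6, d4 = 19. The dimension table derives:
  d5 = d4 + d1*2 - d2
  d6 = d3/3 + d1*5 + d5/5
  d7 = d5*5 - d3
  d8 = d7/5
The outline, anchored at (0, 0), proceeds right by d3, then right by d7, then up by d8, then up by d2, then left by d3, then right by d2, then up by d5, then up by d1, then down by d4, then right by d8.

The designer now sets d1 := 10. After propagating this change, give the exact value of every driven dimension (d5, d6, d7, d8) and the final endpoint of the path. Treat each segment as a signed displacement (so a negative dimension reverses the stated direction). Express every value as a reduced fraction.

Apply edit: d1 := 10
  d5 = d4 + d1*2 - d2 = 149/4
  d6 = d3/3 + d1*5 + d5/5 = 1189/20
  d7 = d5*5 - d3 = 721/4
  d8 = d7/5 = 721/20
Walk from origin (0, 0):
  seg 1: right by d3 = 6 → (6, 0)
  seg 2: right by d7 = 721/4 → (745/4, 0)
  seg 3: up by d8 = 721/20 → (745/4, 721/20)
  seg 4: up by d2 = 7/4 → (745/4, 189/5)
  seg 5: left by d3 = 6 → (721/4, 189/5)
  seg 6: right by d2 = 7/4 → (182, 189/5)
  seg 7: up by d5 = 149/4 → (182, 1501/20)
  seg 8: up by d1 = 10 → (182, 1701/20)
  seg 9: down by d4 = 19 → (182, 1321/20)
  seg 10: right by d8 = 721/20 → (4361/20, 1321/20)

d5 = 149/4
d6 = 1189/20
d7 = 721/4
d8 = 721/20
endpoint = (4361/20, 1321/20)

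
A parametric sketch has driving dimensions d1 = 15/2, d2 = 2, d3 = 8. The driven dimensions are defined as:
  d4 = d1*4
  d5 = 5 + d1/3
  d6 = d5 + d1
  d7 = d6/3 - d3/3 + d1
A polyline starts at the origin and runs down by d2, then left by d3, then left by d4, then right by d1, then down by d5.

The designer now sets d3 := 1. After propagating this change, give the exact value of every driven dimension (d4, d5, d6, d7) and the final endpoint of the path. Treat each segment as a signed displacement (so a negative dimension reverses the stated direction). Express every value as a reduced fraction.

Apply edit: d3 := 1
  d4 = d1*4 = 30
  d5 = 5 + d1/3 = 15/2
  d6 = d5 + d1 = 15
  d7 = d6/3 - d3/3 + d1 = 73/6
Walk from origin (0, 0):
  seg 1: down by d2 = 2 → (0, -2)
  seg 2: left by d3 = 1 → (-1, -2)
  seg 3: left by d4 = 30 → (-31, -2)
  seg 4: right by d1 = 15/2 → (-47/2, -2)
  seg 5: down by d5 = 15/2 → (-47/2, -19/2)

d4 = 30
d5 = 15/2
d6 = 15
d7 = 73/6
endpoint = (-47/2, -19/2)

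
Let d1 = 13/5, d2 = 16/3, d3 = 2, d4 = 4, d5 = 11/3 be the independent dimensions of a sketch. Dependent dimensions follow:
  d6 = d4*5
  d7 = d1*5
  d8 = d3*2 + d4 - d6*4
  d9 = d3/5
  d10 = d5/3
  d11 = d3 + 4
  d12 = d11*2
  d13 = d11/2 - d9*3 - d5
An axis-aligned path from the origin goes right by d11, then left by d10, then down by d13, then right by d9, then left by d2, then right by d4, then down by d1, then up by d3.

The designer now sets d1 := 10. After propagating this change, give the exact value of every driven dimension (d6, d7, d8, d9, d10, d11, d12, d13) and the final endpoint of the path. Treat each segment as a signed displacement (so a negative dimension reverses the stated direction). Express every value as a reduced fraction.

d6 = 20
d7 = 50
d8 = -72
d9 = 2/5
d10 = 11/9
d11 = 6
d12 = 12
d13 = -28/15
endpoint = (173/45, -92/15)

Apply edit: d1 := 10
  d6 = d4*5 = 20
  d7 = d1*5 = 50
  d8 = d3*2 + d4 - d6*4 = -72
  d9 = d3/5 = 2/5
  d10 = d5/3 = 11/9
  d11 = d3 + 4 = 6
  d12 = d11*2 = 12
  d13 = d11/2 - d9*3 - d5 = -28/15
Walk from origin (0, 0):
  seg 1: right by d11 = 6 → (6, 0)
  seg 2: left by d10 = 11/9 → (43/9, 0)
  seg 3: down by d13 = -28/15 → (43/9, 28/15)
  seg 4: right by d9 = 2/5 → (233/45, 28/15)
  seg 5: left by d2 = 16/3 → (-7/45, 28/15)
  seg 6: right by d4 = 4 → (173/45, 28/15)
  seg 7: down by d1 = 10 → (173/45, -122/15)
  seg 8: up by d3 = 2 → (173/45, -92/15)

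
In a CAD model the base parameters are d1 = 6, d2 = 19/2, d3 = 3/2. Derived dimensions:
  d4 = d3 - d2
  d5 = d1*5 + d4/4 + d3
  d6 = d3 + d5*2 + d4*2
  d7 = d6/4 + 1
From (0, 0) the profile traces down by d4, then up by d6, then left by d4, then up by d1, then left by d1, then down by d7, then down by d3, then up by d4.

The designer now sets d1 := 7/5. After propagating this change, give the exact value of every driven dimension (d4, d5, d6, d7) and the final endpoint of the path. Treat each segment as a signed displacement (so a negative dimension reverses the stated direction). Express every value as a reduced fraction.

d4 = -8
d5 = 13/2
d6 = -3/2
d7 = 5/8
endpoint = (33/5, -89/40)

Apply edit: d1 := 7/5
  d4 = d3 - d2 = -8
  d5 = d1*5 + d4/4 + d3 = 13/2
  d6 = d3 + d5*2 + d4*2 = -3/2
  d7 = d6/4 + 1 = 5/8
Walk from origin (0, 0):
  seg 1: down by d4 = -8 → (0, 8)
  seg 2: up by d6 = -3/2 → (0, 13/2)
  seg 3: left by d4 = -8 → (8, 13/2)
  seg 4: up by d1 = 7/5 → (8, 79/10)
  seg 5: left by d1 = 7/5 → (33/5, 79/10)
  seg 6: down by d7 = 5/8 → (33/5, 291/40)
  seg 7: down by d3 = 3/2 → (33/5, 231/40)
  seg 8: up by d4 = -8 → (33/5, -89/40)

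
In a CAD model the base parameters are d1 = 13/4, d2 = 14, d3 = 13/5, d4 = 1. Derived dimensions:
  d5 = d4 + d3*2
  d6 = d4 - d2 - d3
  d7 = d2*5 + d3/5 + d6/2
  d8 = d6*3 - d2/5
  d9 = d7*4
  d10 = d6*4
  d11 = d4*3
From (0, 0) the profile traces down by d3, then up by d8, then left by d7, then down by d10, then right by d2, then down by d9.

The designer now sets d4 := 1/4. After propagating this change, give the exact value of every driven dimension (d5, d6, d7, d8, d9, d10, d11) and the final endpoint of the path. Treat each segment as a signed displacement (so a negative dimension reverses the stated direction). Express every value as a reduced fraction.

Apply edit: d4 := 1/4
  d5 = d4 + d3*2 = 109/20
  d6 = d4 - d2 - d3 = -327/20
  d7 = d2*5 + d3/5 + d6/2 = 12469/200
  d8 = d6*3 - d2/5 = -1037/20
  d9 = d7*4 = 12469/50
  d10 = d6*4 = -327/5
  d11 = d4*3 = 3/4
Walk from origin (0, 0):
  seg 1: down by d3 = 13/5 → (0, -13/5)
  seg 2: up by d8 = -1037/20 → (0, -1089/20)
  seg 3: left by d7 = 12469/200 → (-12469/200, -1089/20)
  seg 4: down by d10 = -327/5 → (-12469/200, 219/20)
  seg 5: right by d2 = 14 → (-9669/200, 219/20)
  seg 6: down by d9 = 12469/50 → (-9669/200, -23843/100)

d5 = 109/20
d6 = -327/20
d7 = 12469/200
d8 = -1037/20
d9 = 12469/50
d10 = -327/5
d11 = 3/4
endpoint = (-9669/200, -23843/100)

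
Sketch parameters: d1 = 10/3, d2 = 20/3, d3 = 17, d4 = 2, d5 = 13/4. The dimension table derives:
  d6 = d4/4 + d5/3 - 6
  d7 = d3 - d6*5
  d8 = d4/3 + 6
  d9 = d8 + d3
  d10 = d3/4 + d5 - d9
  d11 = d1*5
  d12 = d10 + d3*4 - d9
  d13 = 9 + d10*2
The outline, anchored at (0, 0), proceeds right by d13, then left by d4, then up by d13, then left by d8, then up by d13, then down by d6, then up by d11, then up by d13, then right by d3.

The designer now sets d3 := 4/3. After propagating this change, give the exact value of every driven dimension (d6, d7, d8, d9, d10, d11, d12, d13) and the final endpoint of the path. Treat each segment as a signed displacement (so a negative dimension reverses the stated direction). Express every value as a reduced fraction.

d6 = -53/12
d7 = 281/12
d8 = 20/3
d9 = 8
d10 = -53/12
d11 = 50/3
d12 = -85/12
d13 = 1/6
endpoint = (-43/6, 259/12)

Apply edit: d3 := 4/3
  d6 = d4/4 + d5/3 - 6 = -53/12
  d7 = d3 - d6*5 = 281/12
  d8 = d4/3 + 6 = 20/3
  d9 = d8 + d3 = 8
  d10 = d3/4 + d5 - d9 = -53/12
  d11 = d1*5 = 50/3
  d12 = d10 + d3*4 - d9 = -85/12
  d13 = 9 + d10*2 = 1/6
Walk from origin (0, 0):
  seg 1: right by d13 = 1/6 → (1/6, 0)
  seg 2: left by d4 = 2 → (-11/6, 0)
  seg 3: up by d13 = 1/6 → (-11/6, 1/6)
  seg 4: left by d8 = 20/3 → (-17/2, 1/6)
  seg 5: up by d13 = 1/6 → (-17/2, 1/3)
  seg 6: down by d6 = -53/12 → (-17/2, 19/4)
  seg 7: up by d11 = 50/3 → (-17/2, 257/12)
  seg 8: up by d13 = 1/6 → (-17/2, 259/12)
  seg 9: right by d3 = 4/3 → (-43/6, 259/12)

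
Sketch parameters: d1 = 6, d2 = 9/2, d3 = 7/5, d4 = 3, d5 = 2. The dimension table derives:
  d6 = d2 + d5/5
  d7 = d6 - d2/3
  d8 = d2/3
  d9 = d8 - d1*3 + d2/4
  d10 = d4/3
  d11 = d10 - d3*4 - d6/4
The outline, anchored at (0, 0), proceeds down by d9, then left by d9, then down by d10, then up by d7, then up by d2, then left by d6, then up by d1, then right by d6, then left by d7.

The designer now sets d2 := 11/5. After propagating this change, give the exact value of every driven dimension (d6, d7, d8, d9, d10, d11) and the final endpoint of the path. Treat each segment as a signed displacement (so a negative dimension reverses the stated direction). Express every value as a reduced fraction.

d6 = 13/5
d7 = 28/15
d8 = 11/15
d9 = -1003/60
d10 = 1
d11 = -21/4
endpoint = (297/20, 1547/60)

Apply edit: d2 := 11/5
  d6 = d2 + d5/5 = 13/5
  d7 = d6 - d2/3 = 28/15
  d8 = d2/3 = 11/15
  d9 = d8 - d1*3 + d2/4 = -1003/60
  d10 = d4/3 = 1
  d11 = d10 - d3*4 - d6/4 = -21/4
Walk from origin (0, 0):
  seg 1: down by d9 = -1003/60 → (0, 1003/60)
  seg 2: left by d9 = -1003/60 → (1003/60, 1003/60)
  seg 3: down by d10 = 1 → (1003/60, 943/60)
  seg 4: up by d7 = 28/15 → (1003/60, 211/12)
  seg 5: up by d2 = 11/5 → (1003/60, 1187/60)
  seg 6: left by d6 = 13/5 → (847/60, 1187/60)
  seg 7: up by d1 = 6 → (847/60, 1547/60)
  seg 8: right by d6 = 13/5 → (1003/60, 1547/60)
  seg 9: left by d7 = 28/15 → (297/20, 1547/60)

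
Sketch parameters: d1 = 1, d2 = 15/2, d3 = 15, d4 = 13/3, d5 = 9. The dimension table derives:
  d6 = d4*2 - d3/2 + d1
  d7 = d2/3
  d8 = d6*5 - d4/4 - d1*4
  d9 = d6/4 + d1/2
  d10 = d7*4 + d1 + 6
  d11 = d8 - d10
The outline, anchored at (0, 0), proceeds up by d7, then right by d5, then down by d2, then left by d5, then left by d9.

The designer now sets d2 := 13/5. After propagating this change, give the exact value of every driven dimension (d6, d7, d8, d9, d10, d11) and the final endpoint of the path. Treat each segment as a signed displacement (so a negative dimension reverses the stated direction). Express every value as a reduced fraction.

d6 = 13/6
d7 = 13/15
d8 = 23/4
d9 = 25/24
d10 = 157/15
d11 = -283/60
endpoint = (-25/24, -26/15)

Apply edit: d2 := 13/5
  d6 = d4*2 - d3/2 + d1 = 13/6
  d7 = d2/3 = 13/15
  d8 = d6*5 - d4/4 - d1*4 = 23/4
  d9 = d6/4 + d1/2 = 25/24
  d10 = d7*4 + d1 + 6 = 157/15
  d11 = d8 - d10 = -283/60
Walk from origin (0, 0):
  seg 1: up by d7 = 13/15 → (0, 13/15)
  seg 2: right by d5 = 9 → (9, 13/15)
  seg 3: down by d2 = 13/5 → (9, -26/15)
  seg 4: left by d5 = 9 → (0, -26/15)
  seg 5: left by d9 = 25/24 → (-25/24, -26/15)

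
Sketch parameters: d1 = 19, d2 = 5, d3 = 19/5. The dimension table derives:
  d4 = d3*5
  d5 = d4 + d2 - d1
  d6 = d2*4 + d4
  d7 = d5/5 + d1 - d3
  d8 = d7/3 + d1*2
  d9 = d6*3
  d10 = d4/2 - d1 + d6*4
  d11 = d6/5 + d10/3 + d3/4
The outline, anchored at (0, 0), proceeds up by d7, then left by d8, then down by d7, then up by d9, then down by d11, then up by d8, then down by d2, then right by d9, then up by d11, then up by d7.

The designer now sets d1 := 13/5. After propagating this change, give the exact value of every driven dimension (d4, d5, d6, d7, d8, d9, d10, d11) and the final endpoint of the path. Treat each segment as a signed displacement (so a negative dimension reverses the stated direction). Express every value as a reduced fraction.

d4 = 19
d5 = 107/5
d6 = 39
d7 = 77/25
d8 = 467/75
d9 = 117
d10 = 1629/10
d11 = 1261/20
endpoint = (8308/75, 9098/75)

Apply edit: d1 := 13/5
  d4 = d3*5 = 19
  d5 = d4 + d2 - d1 = 107/5
  d6 = d2*4 + d4 = 39
  d7 = d5/5 + d1 - d3 = 77/25
  d8 = d7/3 + d1*2 = 467/75
  d9 = d6*3 = 117
  d10 = d4/2 - d1 + d6*4 = 1629/10
  d11 = d6/5 + d10/3 + d3/4 = 1261/20
Walk from origin (0, 0):
  seg 1: up by d7 = 77/25 → (0, 77/25)
  seg 2: left by d8 = 467/75 → (-467/75, 77/25)
  seg 3: down by d7 = 77/25 → (-467/75, 0)
  seg 4: up by d9 = 117 → (-467/75, 117)
  seg 5: down by d11 = 1261/20 → (-467/75, 1079/20)
  seg 6: up by d8 = 467/75 → (-467/75, 18053/300)
  seg 7: down by d2 = 5 → (-467/75, 16553/300)
  seg 8: right by d9 = 117 → (8308/75, 16553/300)
  seg 9: up by d11 = 1261/20 → (8308/75, 8867/75)
  seg 10: up by d7 = 77/25 → (8308/75, 9098/75)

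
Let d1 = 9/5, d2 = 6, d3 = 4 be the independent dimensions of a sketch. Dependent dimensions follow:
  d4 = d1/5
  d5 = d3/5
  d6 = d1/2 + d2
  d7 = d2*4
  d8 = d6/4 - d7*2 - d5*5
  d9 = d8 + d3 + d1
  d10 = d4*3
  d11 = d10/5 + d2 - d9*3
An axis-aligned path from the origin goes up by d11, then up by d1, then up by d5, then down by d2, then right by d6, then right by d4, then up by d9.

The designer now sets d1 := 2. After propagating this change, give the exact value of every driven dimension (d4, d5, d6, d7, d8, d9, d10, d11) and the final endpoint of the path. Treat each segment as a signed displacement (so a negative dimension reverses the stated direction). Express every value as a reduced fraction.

Apply edit: d1 := 2
  d4 = d1/5 = 2/5
  d5 = d3/5 = 4/5
  d6 = d1/2 + d2 = 7
  d7 = d2*4 = 24
  d8 = d6/4 - d7*2 - d5*5 = -201/4
  d9 = d8 + d3 + d1 = -177/4
  d10 = d4*3 = 6/5
  d11 = d10/5 + d2 - d9*3 = 13899/100
Walk from origin (0, 0):
  seg 1: up by d11 = 13899/100 → (0, 13899/100)
  seg 2: up by d1 = 2 → (0, 14099/100)
  seg 3: up by d5 = 4/5 → (0, 14179/100)
  seg 4: down by d2 = 6 → (0, 13579/100)
  seg 5: right by d6 = 7 → (7, 13579/100)
  seg 6: right by d4 = 2/5 → (37/5, 13579/100)
  seg 7: up by d9 = -177/4 → (37/5, 4577/50)

d4 = 2/5
d5 = 4/5
d6 = 7
d7 = 24
d8 = -201/4
d9 = -177/4
d10 = 6/5
d11 = 13899/100
endpoint = (37/5, 4577/50)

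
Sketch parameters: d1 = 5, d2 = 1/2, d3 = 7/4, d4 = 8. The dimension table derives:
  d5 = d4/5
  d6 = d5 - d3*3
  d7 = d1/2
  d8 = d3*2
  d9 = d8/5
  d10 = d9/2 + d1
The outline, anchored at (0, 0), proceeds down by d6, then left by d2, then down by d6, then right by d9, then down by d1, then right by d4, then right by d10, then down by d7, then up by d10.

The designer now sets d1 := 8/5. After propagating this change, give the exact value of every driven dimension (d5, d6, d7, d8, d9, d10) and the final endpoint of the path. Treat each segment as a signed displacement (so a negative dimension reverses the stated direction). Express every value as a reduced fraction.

Apply edit: d1 := 8/5
  d5 = d4/5 = 8/5
  d6 = d5 - d3*3 = -73/20
  d7 = d1/2 = 4/5
  d8 = d3*2 = 7/2
  d9 = d8/5 = 7/10
  d10 = d9/2 + d1 = 39/20
Walk from origin (0, 0):
  seg 1: down by d6 = -73/20 → (0, 73/20)
  seg 2: left by d2 = 1/2 → (-1/2, 73/20)
  seg 3: down by d6 = -73/20 → (-1/2, 73/10)
  seg 4: right by d9 = 7/10 → (1/5, 73/10)
  seg 5: down by d1 = 8/5 → (1/5, 57/10)
  seg 6: right by d4 = 8 → (41/5, 57/10)
  seg 7: right by d10 = 39/20 → (203/20, 57/10)
  seg 8: down by d7 = 4/5 → (203/20, 49/10)
  seg 9: up by d10 = 39/20 → (203/20, 137/20)

d5 = 8/5
d6 = -73/20
d7 = 4/5
d8 = 7/2
d9 = 7/10
d10 = 39/20
endpoint = (203/20, 137/20)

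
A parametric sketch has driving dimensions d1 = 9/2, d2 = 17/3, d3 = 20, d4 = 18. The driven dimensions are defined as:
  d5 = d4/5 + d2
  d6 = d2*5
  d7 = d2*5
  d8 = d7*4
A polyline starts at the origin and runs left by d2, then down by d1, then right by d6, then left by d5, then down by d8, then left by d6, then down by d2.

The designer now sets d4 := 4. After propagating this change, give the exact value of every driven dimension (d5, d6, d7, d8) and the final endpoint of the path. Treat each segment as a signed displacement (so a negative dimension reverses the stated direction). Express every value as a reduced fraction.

Apply edit: d4 := 4
  d5 = d4/5 + d2 = 97/15
  d6 = d2*5 = 85/3
  d7 = d2*5 = 85/3
  d8 = d7*4 = 340/3
Walk from origin (0, 0):
  seg 1: left by d2 = 17/3 → (-17/3, 0)
  seg 2: down by d1 = 9/2 → (-17/3, -9/2)
  seg 3: right by d6 = 85/3 → (68/3, -9/2)
  seg 4: left by d5 = 97/15 → (81/5, -9/2)
  seg 5: down by d8 = 340/3 → (81/5, -707/6)
  seg 6: left by d6 = 85/3 → (-182/15, -707/6)
  seg 7: down by d2 = 17/3 → (-182/15, -247/2)

d5 = 97/15
d6 = 85/3
d7 = 85/3
d8 = 340/3
endpoint = (-182/15, -247/2)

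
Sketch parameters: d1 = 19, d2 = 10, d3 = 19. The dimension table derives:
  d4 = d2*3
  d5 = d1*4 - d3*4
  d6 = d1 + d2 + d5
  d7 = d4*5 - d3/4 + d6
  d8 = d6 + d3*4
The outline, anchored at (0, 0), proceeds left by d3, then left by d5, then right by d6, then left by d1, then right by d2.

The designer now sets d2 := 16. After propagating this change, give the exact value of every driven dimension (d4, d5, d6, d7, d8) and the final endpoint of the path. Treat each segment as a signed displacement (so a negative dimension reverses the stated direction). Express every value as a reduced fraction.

Apply edit: d2 := 16
  d4 = d2*3 = 48
  d5 = d1*4 - d3*4 = 0
  d6 = d1 + d2 + d5 = 35
  d7 = d4*5 - d3/4 + d6 = 1081/4
  d8 = d6 + d3*4 = 111
Walk from origin (0, 0):
  seg 1: left by d3 = 19 → (-19, 0)
  seg 2: left by d5 = 0 → (-19, 0)
  seg 3: right by d6 = 35 → (16, 0)
  seg 4: left by d1 = 19 → (-3, 0)
  seg 5: right by d2 = 16 → (13, 0)

d4 = 48
d5 = 0
d6 = 35
d7 = 1081/4
d8 = 111
endpoint = (13, 0)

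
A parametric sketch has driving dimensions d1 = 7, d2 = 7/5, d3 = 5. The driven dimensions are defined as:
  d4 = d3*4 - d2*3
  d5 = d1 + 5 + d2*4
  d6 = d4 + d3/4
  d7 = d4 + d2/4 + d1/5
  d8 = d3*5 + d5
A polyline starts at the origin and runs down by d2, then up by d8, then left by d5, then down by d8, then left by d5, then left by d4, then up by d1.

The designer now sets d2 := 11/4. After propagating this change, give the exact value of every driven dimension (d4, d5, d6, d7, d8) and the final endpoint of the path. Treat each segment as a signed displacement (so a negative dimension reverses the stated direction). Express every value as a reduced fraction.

Apply edit: d2 := 11/4
  d4 = d3*4 - d2*3 = 47/4
  d5 = d1 + 5 + d2*4 = 23
  d6 = d4 + d3/4 = 13
  d7 = d4 + d2/4 + d1/5 = 1107/80
  d8 = d3*5 + d5 = 48
Walk from origin (0, 0):
  seg 1: down by d2 = 11/4 → (0, -11/4)
  seg 2: up by d8 = 48 → (0, 181/4)
  seg 3: left by d5 = 23 → (-23, 181/4)
  seg 4: down by d8 = 48 → (-23, -11/4)
  seg 5: left by d5 = 23 → (-46, -11/4)
  seg 6: left by d4 = 47/4 → (-231/4, -11/4)
  seg 7: up by d1 = 7 → (-231/4, 17/4)

d4 = 47/4
d5 = 23
d6 = 13
d7 = 1107/80
d8 = 48
endpoint = (-231/4, 17/4)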